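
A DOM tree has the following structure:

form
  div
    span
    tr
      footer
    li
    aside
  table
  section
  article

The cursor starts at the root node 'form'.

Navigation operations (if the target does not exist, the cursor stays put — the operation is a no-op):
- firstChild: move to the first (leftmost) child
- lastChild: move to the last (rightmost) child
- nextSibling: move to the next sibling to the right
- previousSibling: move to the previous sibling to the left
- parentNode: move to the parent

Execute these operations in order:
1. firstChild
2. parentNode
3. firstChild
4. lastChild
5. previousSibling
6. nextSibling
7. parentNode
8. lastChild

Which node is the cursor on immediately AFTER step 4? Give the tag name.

After 1 (firstChild): div
After 2 (parentNode): form
After 3 (firstChild): div
After 4 (lastChild): aside

Answer: aside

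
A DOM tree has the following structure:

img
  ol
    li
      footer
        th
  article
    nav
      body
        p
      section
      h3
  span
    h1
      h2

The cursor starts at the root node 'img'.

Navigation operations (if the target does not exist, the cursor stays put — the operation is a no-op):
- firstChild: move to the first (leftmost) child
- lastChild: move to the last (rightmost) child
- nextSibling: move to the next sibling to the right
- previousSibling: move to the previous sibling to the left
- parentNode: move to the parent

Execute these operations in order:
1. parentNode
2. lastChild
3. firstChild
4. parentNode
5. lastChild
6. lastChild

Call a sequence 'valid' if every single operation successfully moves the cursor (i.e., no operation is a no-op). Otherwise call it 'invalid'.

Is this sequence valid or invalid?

After 1 (parentNode): img (no-op, stayed)
After 2 (lastChild): span
After 3 (firstChild): h1
After 4 (parentNode): span
After 5 (lastChild): h1
After 6 (lastChild): h2

Answer: invalid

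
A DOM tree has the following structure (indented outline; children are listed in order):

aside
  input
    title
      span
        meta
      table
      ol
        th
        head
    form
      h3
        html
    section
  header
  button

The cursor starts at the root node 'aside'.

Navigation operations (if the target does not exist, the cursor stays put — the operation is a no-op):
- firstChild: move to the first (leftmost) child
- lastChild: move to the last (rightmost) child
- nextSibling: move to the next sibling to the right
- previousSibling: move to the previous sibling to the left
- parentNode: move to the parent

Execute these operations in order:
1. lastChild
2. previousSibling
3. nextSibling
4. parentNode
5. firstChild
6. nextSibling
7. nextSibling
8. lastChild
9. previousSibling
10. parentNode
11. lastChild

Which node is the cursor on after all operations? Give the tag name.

After 1 (lastChild): button
After 2 (previousSibling): header
After 3 (nextSibling): button
After 4 (parentNode): aside
After 5 (firstChild): input
After 6 (nextSibling): header
After 7 (nextSibling): button
After 8 (lastChild): button (no-op, stayed)
After 9 (previousSibling): header
After 10 (parentNode): aside
After 11 (lastChild): button

Answer: button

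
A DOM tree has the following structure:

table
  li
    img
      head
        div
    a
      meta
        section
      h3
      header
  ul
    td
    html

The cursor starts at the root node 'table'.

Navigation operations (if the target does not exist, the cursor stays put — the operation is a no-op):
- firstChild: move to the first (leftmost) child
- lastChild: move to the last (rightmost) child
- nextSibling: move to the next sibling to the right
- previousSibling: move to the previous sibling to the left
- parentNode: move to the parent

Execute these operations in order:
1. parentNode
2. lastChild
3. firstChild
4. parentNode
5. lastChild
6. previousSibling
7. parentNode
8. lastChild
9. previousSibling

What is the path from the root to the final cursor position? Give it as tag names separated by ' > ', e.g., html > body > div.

After 1 (parentNode): table (no-op, stayed)
After 2 (lastChild): ul
After 3 (firstChild): td
After 4 (parentNode): ul
After 5 (lastChild): html
After 6 (previousSibling): td
After 7 (parentNode): ul
After 8 (lastChild): html
After 9 (previousSibling): td

Answer: table > ul > td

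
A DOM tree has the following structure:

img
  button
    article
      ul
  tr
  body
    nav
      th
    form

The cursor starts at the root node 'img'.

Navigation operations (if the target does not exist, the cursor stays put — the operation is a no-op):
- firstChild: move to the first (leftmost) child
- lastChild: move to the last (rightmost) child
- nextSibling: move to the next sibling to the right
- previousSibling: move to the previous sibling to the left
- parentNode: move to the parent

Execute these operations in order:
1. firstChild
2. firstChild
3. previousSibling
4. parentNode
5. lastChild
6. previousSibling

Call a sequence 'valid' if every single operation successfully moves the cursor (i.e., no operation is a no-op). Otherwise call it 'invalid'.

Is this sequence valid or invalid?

After 1 (firstChild): button
After 2 (firstChild): article
After 3 (previousSibling): article (no-op, stayed)
After 4 (parentNode): button
After 5 (lastChild): article
After 6 (previousSibling): article (no-op, stayed)

Answer: invalid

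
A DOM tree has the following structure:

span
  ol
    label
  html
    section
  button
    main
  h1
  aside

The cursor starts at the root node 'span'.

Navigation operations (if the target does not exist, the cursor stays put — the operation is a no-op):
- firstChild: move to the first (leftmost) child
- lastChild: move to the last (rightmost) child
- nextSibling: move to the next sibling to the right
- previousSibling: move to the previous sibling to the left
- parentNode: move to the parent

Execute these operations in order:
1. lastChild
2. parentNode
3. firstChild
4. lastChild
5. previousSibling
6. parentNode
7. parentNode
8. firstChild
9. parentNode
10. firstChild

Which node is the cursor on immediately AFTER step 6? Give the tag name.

Answer: ol

Derivation:
After 1 (lastChild): aside
After 2 (parentNode): span
After 3 (firstChild): ol
After 4 (lastChild): label
After 5 (previousSibling): label (no-op, stayed)
After 6 (parentNode): ol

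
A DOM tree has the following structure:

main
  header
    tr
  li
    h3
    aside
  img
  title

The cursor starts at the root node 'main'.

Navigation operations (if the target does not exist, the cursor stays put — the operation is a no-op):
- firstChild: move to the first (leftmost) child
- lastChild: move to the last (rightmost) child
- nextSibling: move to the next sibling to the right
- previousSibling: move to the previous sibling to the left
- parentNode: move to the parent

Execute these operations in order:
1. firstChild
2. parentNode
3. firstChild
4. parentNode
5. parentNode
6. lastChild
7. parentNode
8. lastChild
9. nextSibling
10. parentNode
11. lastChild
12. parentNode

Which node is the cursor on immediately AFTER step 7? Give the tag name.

After 1 (firstChild): header
After 2 (parentNode): main
After 3 (firstChild): header
After 4 (parentNode): main
After 5 (parentNode): main (no-op, stayed)
After 6 (lastChild): title
After 7 (parentNode): main

Answer: main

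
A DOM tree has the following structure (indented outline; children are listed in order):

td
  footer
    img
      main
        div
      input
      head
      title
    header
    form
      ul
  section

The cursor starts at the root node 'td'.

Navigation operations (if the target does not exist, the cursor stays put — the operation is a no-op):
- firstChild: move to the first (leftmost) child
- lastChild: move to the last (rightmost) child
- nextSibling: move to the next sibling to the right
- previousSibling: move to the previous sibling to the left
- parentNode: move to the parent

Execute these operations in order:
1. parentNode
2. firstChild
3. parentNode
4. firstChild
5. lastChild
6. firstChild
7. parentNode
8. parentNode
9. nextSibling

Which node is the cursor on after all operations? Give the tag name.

After 1 (parentNode): td (no-op, stayed)
After 2 (firstChild): footer
After 3 (parentNode): td
After 4 (firstChild): footer
After 5 (lastChild): form
After 6 (firstChild): ul
After 7 (parentNode): form
After 8 (parentNode): footer
After 9 (nextSibling): section

Answer: section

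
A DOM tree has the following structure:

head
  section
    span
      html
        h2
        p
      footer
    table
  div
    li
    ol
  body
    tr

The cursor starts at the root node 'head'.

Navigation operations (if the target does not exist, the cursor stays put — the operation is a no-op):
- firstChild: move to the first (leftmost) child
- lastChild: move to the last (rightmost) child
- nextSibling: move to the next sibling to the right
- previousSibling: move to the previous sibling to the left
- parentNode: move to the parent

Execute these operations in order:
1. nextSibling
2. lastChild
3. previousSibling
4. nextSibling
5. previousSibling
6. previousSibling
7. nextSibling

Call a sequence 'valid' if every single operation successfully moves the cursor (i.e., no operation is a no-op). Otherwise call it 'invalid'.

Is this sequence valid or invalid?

Answer: invalid

Derivation:
After 1 (nextSibling): head (no-op, stayed)
After 2 (lastChild): body
After 3 (previousSibling): div
After 4 (nextSibling): body
After 5 (previousSibling): div
After 6 (previousSibling): section
After 7 (nextSibling): div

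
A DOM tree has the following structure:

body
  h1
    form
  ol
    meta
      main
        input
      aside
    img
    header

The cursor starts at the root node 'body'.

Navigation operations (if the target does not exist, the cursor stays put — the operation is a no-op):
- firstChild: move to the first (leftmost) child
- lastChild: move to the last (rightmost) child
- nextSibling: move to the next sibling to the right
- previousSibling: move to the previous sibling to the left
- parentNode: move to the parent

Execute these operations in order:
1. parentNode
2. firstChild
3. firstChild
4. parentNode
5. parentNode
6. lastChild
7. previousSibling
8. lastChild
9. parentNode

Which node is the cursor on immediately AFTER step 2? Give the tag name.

Answer: h1

Derivation:
After 1 (parentNode): body (no-op, stayed)
After 2 (firstChild): h1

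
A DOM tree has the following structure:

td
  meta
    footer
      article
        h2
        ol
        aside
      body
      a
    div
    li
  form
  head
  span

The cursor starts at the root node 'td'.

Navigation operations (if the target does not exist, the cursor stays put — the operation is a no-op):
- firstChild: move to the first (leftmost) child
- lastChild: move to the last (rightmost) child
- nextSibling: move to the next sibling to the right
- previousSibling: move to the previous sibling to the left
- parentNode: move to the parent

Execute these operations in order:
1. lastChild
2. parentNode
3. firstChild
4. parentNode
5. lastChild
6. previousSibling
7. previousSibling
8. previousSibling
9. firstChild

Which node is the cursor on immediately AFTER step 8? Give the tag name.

After 1 (lastChild): span
After 2 (parentNode): td
After 3 (firstChild): meta
After 4 (parentNode): td
After 5 (lastChild): span
After 6 (previousSibling): head
After 7 (previousSibling): form
After 8 (previousSibling): meta

Answer: meta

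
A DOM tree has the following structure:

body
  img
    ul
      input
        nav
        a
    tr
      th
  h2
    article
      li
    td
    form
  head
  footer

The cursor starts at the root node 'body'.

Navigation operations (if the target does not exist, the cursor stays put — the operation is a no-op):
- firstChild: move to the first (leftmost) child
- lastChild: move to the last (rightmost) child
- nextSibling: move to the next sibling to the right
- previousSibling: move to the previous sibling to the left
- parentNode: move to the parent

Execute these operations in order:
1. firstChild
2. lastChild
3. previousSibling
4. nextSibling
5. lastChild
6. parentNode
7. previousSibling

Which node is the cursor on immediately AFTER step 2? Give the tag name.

After 1 (firstChild): img
After 2 (lastChild): tr

Answer: tr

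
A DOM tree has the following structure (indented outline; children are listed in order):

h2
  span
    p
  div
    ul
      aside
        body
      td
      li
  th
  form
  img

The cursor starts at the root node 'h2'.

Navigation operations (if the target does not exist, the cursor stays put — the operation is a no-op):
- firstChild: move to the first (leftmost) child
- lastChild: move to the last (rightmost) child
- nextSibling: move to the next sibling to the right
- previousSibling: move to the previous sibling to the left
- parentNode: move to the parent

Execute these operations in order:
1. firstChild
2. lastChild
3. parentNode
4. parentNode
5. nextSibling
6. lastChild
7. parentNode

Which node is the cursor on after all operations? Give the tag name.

After 1 (firstChild): span
After 2 (lastChild): p
After 3 (parentNode): span
After 4 (parentNode): h2
After 5 (nextSibling): h2 (no-op, stayed)
After 6 (lastChild): img
After 7 (parentNode): h2

Answer: h2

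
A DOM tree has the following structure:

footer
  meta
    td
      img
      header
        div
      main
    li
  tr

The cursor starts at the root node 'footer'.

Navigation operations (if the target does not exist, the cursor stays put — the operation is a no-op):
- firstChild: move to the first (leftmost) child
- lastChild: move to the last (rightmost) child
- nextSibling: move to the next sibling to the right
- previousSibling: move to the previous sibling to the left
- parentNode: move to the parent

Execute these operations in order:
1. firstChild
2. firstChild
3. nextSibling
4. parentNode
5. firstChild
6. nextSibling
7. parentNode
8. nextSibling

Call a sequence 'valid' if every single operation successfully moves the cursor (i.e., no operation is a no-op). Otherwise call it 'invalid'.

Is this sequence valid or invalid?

After 1 (firstChild): meta
After 2 (firstChild): td
After 3 (nextSibling): li
After 4 (parentNode): meta
After 5 (firstChild): td
After 6 (nextSibling): li
After 7 (parentNode): meta
After 8 (nextSibling): tr

Answer: valid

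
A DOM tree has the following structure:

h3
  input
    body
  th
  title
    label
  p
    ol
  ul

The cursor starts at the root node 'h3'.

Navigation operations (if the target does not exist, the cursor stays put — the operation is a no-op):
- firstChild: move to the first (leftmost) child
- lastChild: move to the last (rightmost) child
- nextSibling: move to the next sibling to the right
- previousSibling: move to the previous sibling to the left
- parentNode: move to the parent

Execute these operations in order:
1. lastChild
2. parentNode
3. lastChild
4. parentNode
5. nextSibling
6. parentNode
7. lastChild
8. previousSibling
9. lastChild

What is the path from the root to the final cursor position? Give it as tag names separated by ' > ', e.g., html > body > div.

After 1 (lastChild): ul
After 2 (parentNode): h3
After 3 (lastChild): ul
After 4 (parentNode): h3
After 5 (nextSibling): h3 (no-op, stayed)
After 6 (parentNode): h3 (no-op, stayed)
After 7 (lastChild): ul
After 8 (previousSibling): p
After 9 (lastChild): ol

Answer: h3 > p > ol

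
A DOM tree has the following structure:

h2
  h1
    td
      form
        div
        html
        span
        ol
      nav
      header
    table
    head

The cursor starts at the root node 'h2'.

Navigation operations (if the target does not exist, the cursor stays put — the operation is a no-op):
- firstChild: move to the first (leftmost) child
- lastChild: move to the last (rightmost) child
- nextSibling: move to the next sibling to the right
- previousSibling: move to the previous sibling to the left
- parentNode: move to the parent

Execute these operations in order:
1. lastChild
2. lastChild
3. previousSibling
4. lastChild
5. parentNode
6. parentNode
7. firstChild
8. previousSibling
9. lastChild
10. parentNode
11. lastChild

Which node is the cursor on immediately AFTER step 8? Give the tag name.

After 1 (lastChild): h1
After 2 (lastChild): head
After 3 (previousSibling): table
After 4 (lastChild): table (no-op, stayed)
After 5 (parentNode): h1
After 6 (parentNode): h2
After 7 (firstChild): h1
After 8 (previousSibling): h1 (no-op, stayed)

Answer: h1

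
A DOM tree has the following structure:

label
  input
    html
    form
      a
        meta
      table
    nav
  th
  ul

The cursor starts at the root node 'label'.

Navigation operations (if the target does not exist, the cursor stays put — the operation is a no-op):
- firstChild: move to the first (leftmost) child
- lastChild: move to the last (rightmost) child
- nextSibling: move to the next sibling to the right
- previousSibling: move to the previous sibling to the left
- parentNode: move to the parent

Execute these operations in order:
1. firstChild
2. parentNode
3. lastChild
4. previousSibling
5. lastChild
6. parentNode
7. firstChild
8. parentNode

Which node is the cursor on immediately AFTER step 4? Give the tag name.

After 1 (firstChild): input
After 2 (parentNode): label
After 3 (lastChild): ul
After 4 (previousSibling): th

Answer: th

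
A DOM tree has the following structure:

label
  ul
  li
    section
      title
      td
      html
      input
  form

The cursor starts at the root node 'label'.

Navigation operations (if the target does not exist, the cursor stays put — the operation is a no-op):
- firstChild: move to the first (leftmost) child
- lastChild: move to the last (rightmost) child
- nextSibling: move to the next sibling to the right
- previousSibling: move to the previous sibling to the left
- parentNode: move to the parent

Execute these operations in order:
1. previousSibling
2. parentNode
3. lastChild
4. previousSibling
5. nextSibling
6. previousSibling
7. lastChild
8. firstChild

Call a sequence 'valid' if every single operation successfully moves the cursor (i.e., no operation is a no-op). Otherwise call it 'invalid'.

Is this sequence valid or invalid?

Answer: invalid

Derivation:
After 1 (previousSibling): label (no-op, stayed)
After 2 (parentNode): label (no-op, stayed)
After 3 (lastChild): form
After 4 (previousSibling): li
After 5 (nextSibling): form
After 6 (previousSibling): li
After 7 (lastChild): section
After 8 (firstChild): title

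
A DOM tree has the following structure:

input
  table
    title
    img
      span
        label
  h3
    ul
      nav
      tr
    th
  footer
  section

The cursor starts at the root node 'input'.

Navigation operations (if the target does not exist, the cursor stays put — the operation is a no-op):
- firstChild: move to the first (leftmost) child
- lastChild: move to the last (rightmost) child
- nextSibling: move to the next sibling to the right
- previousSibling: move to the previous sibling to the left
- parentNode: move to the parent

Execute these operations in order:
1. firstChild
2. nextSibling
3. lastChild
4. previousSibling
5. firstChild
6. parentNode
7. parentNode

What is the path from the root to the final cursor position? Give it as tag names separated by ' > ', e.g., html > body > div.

After 1 (firstChild): table
After 2 (nextSibling): h3
After 3 (lastChild): th
After 4 (previousSibling): ul
After 5 (firstChild): nav
After 6 (parentNode): ul
After 7 (parentNode): h3

Answer: input > h3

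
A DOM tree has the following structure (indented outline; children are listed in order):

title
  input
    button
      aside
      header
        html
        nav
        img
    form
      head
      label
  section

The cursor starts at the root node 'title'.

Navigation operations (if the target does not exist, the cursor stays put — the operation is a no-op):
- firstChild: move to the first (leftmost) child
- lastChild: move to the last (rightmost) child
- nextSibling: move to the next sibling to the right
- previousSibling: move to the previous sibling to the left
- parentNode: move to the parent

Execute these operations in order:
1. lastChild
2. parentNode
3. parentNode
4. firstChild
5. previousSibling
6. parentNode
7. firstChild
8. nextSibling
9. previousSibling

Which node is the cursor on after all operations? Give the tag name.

Answer: input

Derivation:
After 1 (lastChild): section
After 2 (parentNode): title
After 3 (parentNode): title (no-op, stayed)
After 4 (firstChild): input
After 5 (previousSibling): input (no-op, stayed)
After 6 (parentNode): title
After 7 (firstChild): input
After 8 (nextSibling): section
After 9 (previousSibling): input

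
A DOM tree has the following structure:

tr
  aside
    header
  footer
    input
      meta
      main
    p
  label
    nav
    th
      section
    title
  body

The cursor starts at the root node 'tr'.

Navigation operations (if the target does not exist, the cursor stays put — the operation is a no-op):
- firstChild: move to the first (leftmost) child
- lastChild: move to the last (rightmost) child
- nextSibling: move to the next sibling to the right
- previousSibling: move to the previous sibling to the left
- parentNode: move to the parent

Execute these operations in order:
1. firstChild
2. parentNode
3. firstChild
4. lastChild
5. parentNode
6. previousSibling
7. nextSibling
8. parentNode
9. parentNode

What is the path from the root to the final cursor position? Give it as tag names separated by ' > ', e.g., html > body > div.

After 1 (firstChild): aside
After 2 (parentNode): tr
After 3 (firstChild): aside
After 4 (lastChild): header
After 5 (parentNode): aside
After 6 (previousSibling): aside (no-op, stayed)
After 7 (nextSibling): footer
After 8 (parentNode): tr
After 9 (parentNode): tr (no-op, stayed)

Answer: tr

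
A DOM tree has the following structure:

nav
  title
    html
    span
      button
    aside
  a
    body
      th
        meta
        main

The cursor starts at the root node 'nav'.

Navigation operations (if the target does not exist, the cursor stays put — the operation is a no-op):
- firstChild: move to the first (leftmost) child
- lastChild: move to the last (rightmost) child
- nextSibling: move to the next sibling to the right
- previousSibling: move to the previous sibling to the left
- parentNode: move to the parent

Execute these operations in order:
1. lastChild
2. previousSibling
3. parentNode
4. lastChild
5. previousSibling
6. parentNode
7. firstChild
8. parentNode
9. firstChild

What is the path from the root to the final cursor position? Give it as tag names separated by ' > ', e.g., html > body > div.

Answer: nav > title

Derivation:
After 1 (lastChild): a
After 2 (previousSibling): title
After 3 (parentNode): nav
After 4 (lastChild): a
After 5 (previousSibling): title
After 6 (parentNode): nav
After 7 (firstChild): title
After 8 (parentNode): nav
After 9 (firstChild): title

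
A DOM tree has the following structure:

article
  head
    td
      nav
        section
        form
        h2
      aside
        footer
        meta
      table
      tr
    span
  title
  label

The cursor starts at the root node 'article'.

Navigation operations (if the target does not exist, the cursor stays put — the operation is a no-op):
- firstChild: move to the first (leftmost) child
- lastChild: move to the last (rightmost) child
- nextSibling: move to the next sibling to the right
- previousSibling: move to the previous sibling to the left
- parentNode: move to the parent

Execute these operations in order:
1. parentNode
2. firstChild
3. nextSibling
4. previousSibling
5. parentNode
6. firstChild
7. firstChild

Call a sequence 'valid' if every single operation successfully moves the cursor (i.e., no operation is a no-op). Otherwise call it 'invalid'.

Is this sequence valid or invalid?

After 1 (parentNode): article (no-op, stayed)
After 2 (firstChild): head
After 3 (nextSibling): title
After 4 (previousSibling): head
After 5 (parentNode): article
After 6 (firstChild): head
After 7 (firstChild): td

Answer: invalid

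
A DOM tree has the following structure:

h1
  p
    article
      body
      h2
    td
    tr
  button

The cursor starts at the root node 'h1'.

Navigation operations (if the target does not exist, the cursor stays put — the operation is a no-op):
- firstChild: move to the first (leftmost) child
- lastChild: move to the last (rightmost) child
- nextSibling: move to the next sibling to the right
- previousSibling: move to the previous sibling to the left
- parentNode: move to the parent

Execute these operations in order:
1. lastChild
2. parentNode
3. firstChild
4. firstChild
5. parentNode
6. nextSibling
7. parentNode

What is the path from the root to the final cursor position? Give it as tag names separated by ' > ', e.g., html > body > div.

After 1 (lastChild): button
After 2 (parentNode): h1
After 3 (firstChild): p
After 4 (firstChild): article
After 5 (parentNode): p
After 6 (nextSibling): button
After 7 (parentNode): h1

Answer: h1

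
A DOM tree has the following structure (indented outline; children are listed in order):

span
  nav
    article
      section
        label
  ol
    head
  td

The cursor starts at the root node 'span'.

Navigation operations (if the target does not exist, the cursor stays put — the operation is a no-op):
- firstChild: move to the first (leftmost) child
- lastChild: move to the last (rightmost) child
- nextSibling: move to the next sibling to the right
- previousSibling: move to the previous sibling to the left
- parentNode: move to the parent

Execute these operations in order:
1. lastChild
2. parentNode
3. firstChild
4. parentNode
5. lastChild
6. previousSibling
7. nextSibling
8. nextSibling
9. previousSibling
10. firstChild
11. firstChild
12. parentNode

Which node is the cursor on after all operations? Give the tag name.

Answer: ol

Derivation:
After 1 (lastChild): td
After 2 (parentNode): span
After 3 (firstChild): nav
After 4 (parentNode): span
After 5 (lastChild): td
After 6 (previousSibling): ol
After 7 (nextSibling): td
After 8 (nextSibling): td (no-op, stayed)
After 9 (previousSibling): ol
After 10 (firstChild): head
After 11 (firstChild): head (no-op, stayed)
After 12 (parentNode): ol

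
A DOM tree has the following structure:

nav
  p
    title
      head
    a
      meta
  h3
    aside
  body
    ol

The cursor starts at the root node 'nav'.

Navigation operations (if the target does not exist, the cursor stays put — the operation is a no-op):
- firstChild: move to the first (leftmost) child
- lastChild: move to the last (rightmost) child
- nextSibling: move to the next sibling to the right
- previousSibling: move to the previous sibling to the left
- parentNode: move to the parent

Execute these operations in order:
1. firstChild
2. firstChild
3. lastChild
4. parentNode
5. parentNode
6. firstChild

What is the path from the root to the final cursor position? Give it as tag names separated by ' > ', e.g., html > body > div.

After 1 (firstChild): p
After 2 (firstChild): title
After 3 (lastChild): head
After 4 (parentNode): title
After 5 (parentNode): p
After 6 (firstChild): title

Answer: nav > p > title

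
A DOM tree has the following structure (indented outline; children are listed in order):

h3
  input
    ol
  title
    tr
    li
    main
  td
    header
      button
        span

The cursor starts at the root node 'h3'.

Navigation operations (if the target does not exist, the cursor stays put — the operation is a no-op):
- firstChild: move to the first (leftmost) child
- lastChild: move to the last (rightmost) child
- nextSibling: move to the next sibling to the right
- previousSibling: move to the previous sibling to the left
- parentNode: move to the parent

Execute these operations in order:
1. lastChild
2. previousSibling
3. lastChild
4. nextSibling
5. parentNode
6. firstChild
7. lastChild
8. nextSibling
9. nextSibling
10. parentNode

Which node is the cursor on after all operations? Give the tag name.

Answer: title

Derivation:
After 1 (lastChild): td
After 2 (previousSibling): title
After 3 (lastChild): main
After 4 (nextSibling): main (no-op, stayed)
After 5 (parentNode): title
After 6 (firstChild): tr
After 7 (lastChild): tr (no-op, stayed)
After 8 (nextSibling): li
After 9 (nextSibling): main
After 10 (parentNode): title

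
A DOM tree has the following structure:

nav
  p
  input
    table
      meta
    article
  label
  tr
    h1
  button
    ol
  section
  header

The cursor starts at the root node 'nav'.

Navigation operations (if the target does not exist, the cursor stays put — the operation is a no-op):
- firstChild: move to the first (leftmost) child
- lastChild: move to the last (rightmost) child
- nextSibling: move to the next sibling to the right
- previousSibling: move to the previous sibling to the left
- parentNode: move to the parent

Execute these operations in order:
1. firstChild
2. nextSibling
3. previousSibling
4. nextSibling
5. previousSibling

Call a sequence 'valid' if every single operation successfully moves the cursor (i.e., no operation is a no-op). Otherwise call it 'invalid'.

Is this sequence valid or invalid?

Answer: valid

Derivation:
After 1 (firstChild): p
After 2 (nextSibling): input
After 3 (previousSibling): p
After 4 (nextSibling): input
After 5 (previousSibling): p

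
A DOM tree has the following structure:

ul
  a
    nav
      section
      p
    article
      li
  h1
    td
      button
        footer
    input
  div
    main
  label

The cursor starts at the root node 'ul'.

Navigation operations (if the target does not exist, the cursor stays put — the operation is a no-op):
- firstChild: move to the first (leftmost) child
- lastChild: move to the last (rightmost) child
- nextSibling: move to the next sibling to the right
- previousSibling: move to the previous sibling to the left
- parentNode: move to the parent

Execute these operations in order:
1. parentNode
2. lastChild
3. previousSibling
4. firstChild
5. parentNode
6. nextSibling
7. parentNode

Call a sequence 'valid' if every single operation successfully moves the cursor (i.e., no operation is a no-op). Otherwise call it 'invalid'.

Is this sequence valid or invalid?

Answer: invalid

Derivation:
After 1 (parentNode): ul (no-op, stayed)
After 2 (lastChild): label
After 3 (previousSibling): div
After 4 (firstChild): main
After 5 (parentNode): div
After 6 (nextSibling): label
After 7 (parentNode): ul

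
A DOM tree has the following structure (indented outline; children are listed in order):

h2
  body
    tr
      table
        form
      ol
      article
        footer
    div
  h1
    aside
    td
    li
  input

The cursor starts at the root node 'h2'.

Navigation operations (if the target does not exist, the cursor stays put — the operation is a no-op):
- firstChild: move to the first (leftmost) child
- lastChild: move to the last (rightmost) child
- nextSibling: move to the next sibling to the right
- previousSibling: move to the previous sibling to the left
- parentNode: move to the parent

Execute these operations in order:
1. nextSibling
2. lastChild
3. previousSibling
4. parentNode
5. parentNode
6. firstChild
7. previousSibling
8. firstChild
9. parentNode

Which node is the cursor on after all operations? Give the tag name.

After 1 (nextSibling): h2 (no-op, stayed)
After 2 (lastChild): input
After 3 (previousSibling): h1
After 4 (parentNode): h2
After 5 (parentNode): h2 (no-op, stayed)
After 6 (firstChild): body
After 7 (previousSibling): body (no-op, stayed)
After 8 (firstChild): tr
After 9 (parentNode): body

Answer: body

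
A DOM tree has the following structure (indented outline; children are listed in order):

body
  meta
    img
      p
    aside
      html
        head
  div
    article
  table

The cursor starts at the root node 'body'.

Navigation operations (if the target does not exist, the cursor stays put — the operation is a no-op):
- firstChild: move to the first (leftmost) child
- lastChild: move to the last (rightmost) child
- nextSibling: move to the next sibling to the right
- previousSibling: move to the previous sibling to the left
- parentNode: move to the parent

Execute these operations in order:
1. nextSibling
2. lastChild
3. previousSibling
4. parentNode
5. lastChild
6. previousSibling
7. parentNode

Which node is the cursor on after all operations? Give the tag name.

After 1 (nextSibling): body (no-op, stayed)
After 2 (lastChild): table
After 3 (previousSibling): div
After 4 (parentNode): body
After 5 (lastChild): table
After 6 (previousSibling): div
After 7 (parentNode): body

Answer: body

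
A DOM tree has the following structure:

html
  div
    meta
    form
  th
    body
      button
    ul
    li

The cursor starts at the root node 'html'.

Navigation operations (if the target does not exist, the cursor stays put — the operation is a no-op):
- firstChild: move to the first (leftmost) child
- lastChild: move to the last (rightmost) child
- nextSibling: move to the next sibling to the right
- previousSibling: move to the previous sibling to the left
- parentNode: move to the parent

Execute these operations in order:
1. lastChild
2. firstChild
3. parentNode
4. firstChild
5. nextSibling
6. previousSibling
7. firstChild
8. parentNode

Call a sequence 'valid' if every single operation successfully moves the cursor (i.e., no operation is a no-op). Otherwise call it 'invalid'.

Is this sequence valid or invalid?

Answer: valid

Derivation:
After 1 (lastChild): th
After 2 (firstChild): body
After 3 (parentNode): th
After 4 (firstChild): body
After 5 (nextSibling): ul
After 6 (previousSibling): body
After 7 (firstChild): button
After 8 (parentNode): body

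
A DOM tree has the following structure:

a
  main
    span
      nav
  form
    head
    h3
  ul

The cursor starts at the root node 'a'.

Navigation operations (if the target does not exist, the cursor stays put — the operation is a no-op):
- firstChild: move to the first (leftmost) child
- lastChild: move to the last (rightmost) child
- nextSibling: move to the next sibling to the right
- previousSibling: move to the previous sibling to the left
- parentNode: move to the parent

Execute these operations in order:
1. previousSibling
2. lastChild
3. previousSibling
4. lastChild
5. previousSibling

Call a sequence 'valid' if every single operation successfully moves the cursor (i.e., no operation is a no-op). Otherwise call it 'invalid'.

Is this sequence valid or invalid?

Answer: invalid

Derivation:
After 1 (previousSibling): a (no-op, stayed)
After 2 (lastChild): ul
After 3 (previousSibling): form
After 4 (lastChild): h3
After 5 (previousSibling): head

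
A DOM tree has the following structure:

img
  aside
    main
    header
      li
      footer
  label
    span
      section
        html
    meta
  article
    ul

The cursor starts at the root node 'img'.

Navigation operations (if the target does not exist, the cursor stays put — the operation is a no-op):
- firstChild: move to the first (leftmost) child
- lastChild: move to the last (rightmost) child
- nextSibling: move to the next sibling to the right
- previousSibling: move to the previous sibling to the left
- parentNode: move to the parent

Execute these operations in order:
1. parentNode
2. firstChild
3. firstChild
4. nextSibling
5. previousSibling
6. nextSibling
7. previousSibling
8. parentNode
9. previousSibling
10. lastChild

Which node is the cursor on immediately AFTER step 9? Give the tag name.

Answer: aside

Derivation:
After 1 (parentNode): img (no-op, stayed)
After 2 (firstChild): aside
After 3 (firstChild): main
After 4 (nextSibling): header
After 5 (previousSibling): main
After 6 (nextSibling): header
After 7 (previousSibling): main
After 8 (parentNode): aside
After 9 (previousSibling): aside (no-op, stayed)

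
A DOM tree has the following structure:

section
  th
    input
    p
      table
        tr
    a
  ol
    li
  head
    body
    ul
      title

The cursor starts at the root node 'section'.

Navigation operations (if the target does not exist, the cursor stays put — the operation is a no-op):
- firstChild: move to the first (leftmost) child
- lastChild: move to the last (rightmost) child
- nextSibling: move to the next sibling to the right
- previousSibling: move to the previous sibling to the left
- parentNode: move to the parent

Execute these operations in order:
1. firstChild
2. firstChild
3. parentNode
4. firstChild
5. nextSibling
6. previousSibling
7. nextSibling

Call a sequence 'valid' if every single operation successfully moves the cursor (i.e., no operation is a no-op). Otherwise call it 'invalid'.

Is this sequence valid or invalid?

After 1 (firstChild): th
After 2 (firstChild): input
After 3 (parentNode): th
After 4 (firstChild): input
After 5 (nextSibling): p
After 6 (previousSibling): input
After 7 (nextSibling): p

Answer: valid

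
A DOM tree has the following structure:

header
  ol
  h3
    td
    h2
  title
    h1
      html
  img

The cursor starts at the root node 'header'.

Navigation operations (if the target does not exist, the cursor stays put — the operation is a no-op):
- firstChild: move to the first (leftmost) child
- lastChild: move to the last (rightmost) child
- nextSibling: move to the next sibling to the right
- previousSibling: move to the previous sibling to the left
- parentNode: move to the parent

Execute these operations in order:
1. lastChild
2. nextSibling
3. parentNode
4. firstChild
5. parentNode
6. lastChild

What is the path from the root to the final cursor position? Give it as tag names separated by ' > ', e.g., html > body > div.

After 1 (lastChild): img
After 2 (nextSibling): img (no-op, stayed)
After 3 (parentNode): header
After 4 (firstChild): ol
After 5 (parentNode): header
After 6 (lastChild): img

Answer: header > img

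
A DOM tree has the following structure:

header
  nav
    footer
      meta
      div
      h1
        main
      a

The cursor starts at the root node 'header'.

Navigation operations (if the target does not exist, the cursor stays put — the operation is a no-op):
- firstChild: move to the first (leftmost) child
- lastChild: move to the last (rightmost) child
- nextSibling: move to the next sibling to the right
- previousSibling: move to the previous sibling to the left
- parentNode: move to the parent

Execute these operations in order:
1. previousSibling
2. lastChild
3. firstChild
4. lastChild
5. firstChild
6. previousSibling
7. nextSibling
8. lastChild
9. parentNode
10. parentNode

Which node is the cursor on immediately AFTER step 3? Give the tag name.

Answer: footer

Derivation:
After 1 (previousSibling): header (no-op, stayed)
After 2 (lastChild): nav
After 3 (firstChild): footer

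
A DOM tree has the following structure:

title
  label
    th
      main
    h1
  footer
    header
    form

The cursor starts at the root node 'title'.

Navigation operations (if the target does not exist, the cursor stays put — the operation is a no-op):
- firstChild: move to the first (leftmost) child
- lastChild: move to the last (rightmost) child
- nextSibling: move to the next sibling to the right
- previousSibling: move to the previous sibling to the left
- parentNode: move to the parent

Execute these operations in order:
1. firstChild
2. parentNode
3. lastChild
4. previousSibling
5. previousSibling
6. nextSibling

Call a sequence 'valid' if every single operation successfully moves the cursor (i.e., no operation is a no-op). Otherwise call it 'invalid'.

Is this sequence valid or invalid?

After 1 (firstChild): label
After 2 (parentNode): title
After 3 (lastChild): footer
After 4 (previousSibling): label
After 5 (previousSibling): label (no-op, stayed)
After 6 (nextSibling): footer

Answer: invalid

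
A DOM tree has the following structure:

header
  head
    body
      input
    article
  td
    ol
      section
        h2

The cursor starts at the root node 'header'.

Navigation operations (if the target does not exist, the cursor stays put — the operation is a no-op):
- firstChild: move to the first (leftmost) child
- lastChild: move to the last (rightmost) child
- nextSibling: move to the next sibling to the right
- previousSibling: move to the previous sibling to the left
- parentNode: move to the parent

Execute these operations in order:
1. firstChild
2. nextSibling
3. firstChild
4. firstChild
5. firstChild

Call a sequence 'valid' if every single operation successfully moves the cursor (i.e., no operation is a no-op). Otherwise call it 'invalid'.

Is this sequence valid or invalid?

Answer: valid

Derivation:
After 1 (firstChild): head
After 2 (nextSibling): td
After 3 (firstChild): ol
After 4 (firstChild): section
After 5 (firstChild): h2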